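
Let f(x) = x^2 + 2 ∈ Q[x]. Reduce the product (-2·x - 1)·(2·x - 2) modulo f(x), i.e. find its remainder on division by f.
a · b ≡ 2·x + 10 (mod f(x))

First multiply in Q[x] without reducing: a · b = -4·x^2 + 2·x + 2. Now divide by f(x) = x^2 + 2, eliminating the leading term at each step:
  leading term -4·x^2: subtract (-4)·f(x) = -4·x^2 - 8, leaving 2·x + 10
The degree is now < 2, so this is the remainder. Hence a · b ≡ 2·x + 10 in Q[x]/(f).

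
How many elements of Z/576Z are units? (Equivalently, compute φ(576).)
An element a ∈ Z/576Z is a unit iff gcd(a, 576) = 1, so the number of units is φ(576). φ is multiplicative, with φ(p^e) = p^e − p^(e−1). Factorise 576 = 2^6 · 3^2. Then
  φ(576) = (2^6 − 2^5) · (3^2 − 3^1) = 32 · 6 = 192.

Final answer: Z/576Z has φ(576) = 192 units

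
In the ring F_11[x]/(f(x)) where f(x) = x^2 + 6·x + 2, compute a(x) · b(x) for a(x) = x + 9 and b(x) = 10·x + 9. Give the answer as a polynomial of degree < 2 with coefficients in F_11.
Multiply as integer polynomials: a · b = 10·x^2 + 99·x + 81. Reducing coefficients mod 11: a · b ≡ 10·x^2 + 4. Now divide by f(x) = x^2 + 6·x + 2 in F_11[x], eliminating the leading term at each step:
  leading term 10·x^2: subtract (10)·f(x) = 10·x^2 + 5·x + 9, leaving 6·x + 6 (coefficients mod 11)
The degree is now < 2, so this is the remainder. Hence a · b ≡ 6·x + 6 in F_11[x]/(f).

Final answer: a · b ≡ 6·x + 6 (mod f(x))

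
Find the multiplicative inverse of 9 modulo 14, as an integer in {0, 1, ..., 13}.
9^(−1) ≡ 11 (mod 14)

Apply the extended Euclidean algorithm to (14, 9), tracking rows (r, s, t) with s·14 + t·9 = r. Each division r_prev = q·r_cur + r_new produces the new row as (previous row) − q·(current row):
  row A: (14, 1, 0)   [1·14 + 0·9 = 14]
  row B: (9, 0, 1)   [0·14 + 1·9 = 9]
  14 = 1·9 + 5   → row C = row A − 1·row B = (5, 1, −1)   [check: 1·14 − 1·9 = 5]
  9 = 1·5 + 4   → row D = row B − 1·row C = (4, −1, 2)   [check: −1·14 + 2·9 = 4]
  5 = 1·4 + 1   → row E = row C − 1·row D = (1, 2, −3)   [check: 2·14 − 3·9 = 1]
  4 = 4·1 + 0   → remainder 0, stop. gcd = 1 (last nonzero row E).
The gcd is 1, so 9 is invertible mod 14. The last nonzero row gives 2·14 − 3·9 = 1, so t = −3. So 9^(−1) ≡ −3 ≡ 11 (mod 14). Verify: 9 · 11 = 99 ≡ 1 (mod 14). ✓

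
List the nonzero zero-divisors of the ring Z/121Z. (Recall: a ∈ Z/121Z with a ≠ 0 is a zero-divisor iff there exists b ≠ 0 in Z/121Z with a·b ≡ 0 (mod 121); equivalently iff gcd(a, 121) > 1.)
An element a ∈ Z/121Z (with a ≠ 0) is a zero-divisor iff gcd(a, 121) > 1 (because a is a unit precisely when gcd(a, n) = 1, and in Z/nZ every nonzero, non-unit element is a zero-divisor). Scan a = 1, ..., 120 and keep those with gcd(a, 121) > 1:
  gcd(11, 121) = 11, gcd(22, 121) = 11, gcd(33, 121) = 11, gcd(44, 121) = 11, gcd(55, 121) = 11, gcd(66, 121) = 11, gcd(77, 121) = 11, gcd(88, 121) = 11, gcd(99, 121) = 11, gcd(110, 121) = 11.
All other a ∈ {1, ..., 120} have gcd(a, 121) = 1 and are units. So the nonzero zero-divisors are exactly the 10 values of a appearing in this scan.

Final answer: nonzero zero-divisors of Z/121Z = {11, 22, 33, 44, 55, 66, 77, 88, 99, 110}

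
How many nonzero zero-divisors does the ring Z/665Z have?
In Z/665Z each nonzero element is either a unit (gcd with 665 is 1) or a zero-divisor (gcd > 1). The number of units is φ(665): factorise 665 = 5 · 7 · 19, so φ(665) = (5 − 1) · (7 − 1) · (19 − 1) = 4 · 6 · 18 = 432. The nonzero elements number 665 − 1 = 664. Hence the nonzero zero-divisors number 664 − 432 = 232.

Final answer: Z/665Z has 232 nonzero zero-divisors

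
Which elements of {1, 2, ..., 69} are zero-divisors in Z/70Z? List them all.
An element a ∈ Z/70Z (with a ≠ 0) is a zero-divisor iff gcd(a, 70) > 1 (because a is a unit precisely when gcd(a, n) = 1, and in Z/nZ every nonzero, non-unit element is a zero-divisor). Scan a = 1, ..., 69 and keep those with gcd(a, 70) > 1:
  gcd(2, 70) = 2, gcd(4, 70) = 2, gcd(5, 70) = 5, gcd(6, 70) = 2, gcd(7, 70) = 7, gcd(8, 70) = 2, gcd(10, 70) = 10, gcd(12, 70) = 2, gcd(14, 70) = 14, gcd(15, 70) = 5, gcd(16, 70) = 2, gcd(18, 70) = 2, gcd(20, 70) = 10, gcd(21, 70) = 7, gcd(22, 70) = 2, gcd(24, 70) = 2, gcd(25, 70) = 5, gcd(26, 70) = 2, gcd(28, 70) = 14, gcd(30, 70) = 10, gcd(32, 70) = 2, gcd(34, 70) = 2, gcd(35, 70) = 35, gcd(36, 70) = 2, gcd(38, 70) = 2, gcd(40, 70) = 10, gcd(42, 70) = 14, gcd(44, 70) = 2, gcd(45, 70) = 5, gcd(46, 70) = 2, gcd(48, 70) = 2, gcd(49, 70) = 7, gcd(50, 70) = 10, gcd(52, 70) = 2, gcd(54, 70) = 2, gcd(55, 70) = 5, gcd(56, 70) = 14, gcd(58, 70) = 2, gcd(60, 70) = 10, gcd(62, 70) = 2, gcd(63, 70) = 7, gcd(64, 70) = 2, gcd(65, 70) = 5, gcd(66, 70) = 2, gcd(68, 70) = 2.
All other a ∈ {1, ..., 69} have gcd(a, 70) = 1 and are units. So the nonzero zero-divisors are exactly the 45 values of a appearing in this scan.

Final answer: nonzero zero-divisors of Z/70Z = {2, 4, 5, 6, 7, 8, 10, 12, 14, 15, 16, 18, 20, 21, 22, 24, 25, 26, 28, 30, 32, 34, 35, 36, 38, 40, 42, 44, 45, 46, 48, 49, 50, 52, 54, 55, 56, 58, 60, 62, 63, 64, 65, 66, 68}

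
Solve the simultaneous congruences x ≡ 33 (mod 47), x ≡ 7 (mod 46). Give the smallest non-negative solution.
x ≡ 973 (mod 2162); the representative in [0, 2162) is 973

The moduli 47, 46 are pairwise coprime, so by the CRT there is a unique solution mod 47·46 = 2162.
Solve by successive substitution. Start with x ≡ 33 (mod 47).
  Combine with x ≡ 7 (mod 46): write x = 33 + 47·t and require 33 + 47·t ≡ 7 (mod 46), i.e. 47·t ≡ 7 − 33 ≡ 20 (mod 46). Since 47^(−1) ≡ 1 (mod 46) (47 ≡ 1 (mod 46)), t ≡ 1·20 ≡ 20 (mod 46). So x ≡ 33 + 47·20 = 973 (mod 2162).
Unique solution in [0, 2162): x = 973.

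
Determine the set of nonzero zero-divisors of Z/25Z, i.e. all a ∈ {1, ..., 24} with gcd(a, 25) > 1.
nonzero zero-divisors of Z/25Z = {5, 10, 15, 20}

An element a ∈ Z/25Z (with a ≠ 0) is a zero-divisor iff gcd(a, 25) > 1 (because a is a unit precisely when gcd(a, n) = 1, and in Z/nZ every nonzero, non-unit element is a zero-divisor). Scan a = 1, ..., 24 and keep those with gcd(a, 25) > 1:
  gcd(5, 25) = 5, gcd(10, 25) = 5, gcd(15, 25) = 5, gcd(20, 25) = 5.
All other a ∈ {1, ..., 24} have gcd(a, 25) = 1 and are units. So the nonzero zero-divisors are exactly the 4 values of a appearing in this scan.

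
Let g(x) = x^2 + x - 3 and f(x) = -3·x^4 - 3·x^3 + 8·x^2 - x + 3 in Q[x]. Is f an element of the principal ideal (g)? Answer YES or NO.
YES

In Q[x] the ideal (g) consists of all multiples of g, so f ∈ (g) iff g | f, i.e. iff the remainder of f on division by g is 0. Divide f by g (g is monic, so eliminate the leading term of the running remainder at each step):
  leading term -3·x^4: subtract (-3·x^2)·g(x) = -3·x^4 - 3·x^3 + 9·x^2, leaving -x^2 - x + 3
  leading term -x^2: subtract (-1)·g(x) = -x^2 - x + 3, leaving 0
The remainder is 0, so f(x) = g(x) · h(x) with h(x) = -3·x^2 - 1. Hence g | f, i.e. f ∈ (g).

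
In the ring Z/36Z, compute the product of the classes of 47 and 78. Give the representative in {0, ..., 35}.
Reduce the factors first: 47 ≡ 11, 78 ≡ 6 (mod 36), so 47 · 78 ≡ 11 · 6 (mod 36). 11 · 6 = 66. Dividing by 36: 66 = 1·36 + 30. So (47 · 78) mod 36 = 30.

Final answer: 30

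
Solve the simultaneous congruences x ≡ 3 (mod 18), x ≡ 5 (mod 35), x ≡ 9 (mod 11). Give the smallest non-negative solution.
x ≡ 75 (mod 6930); the representative in [0, 6930) is 75

The moduli 18, 35, 11 are pairwise coprime, so by the CRT there is a unique solution mod 18·35·11 = 6930.
Solve by successive substitution. Start with x ≡ 3 (mod 18).
  Combine with x ≡ 5 (mod 35): write x = 3 + 18·t and require 3 + 18·t ≡ 5 (mod 35), i.e. 18·t ≡ 5 − 3 ≡ 2 (mod 35). Since 18^(−1) ≡ 2 (mod 35), t ≡ 2·2 ≡ 4 (mod 35). So x ≡ 3 + 18·4 = 75 (mod 630).
  Combine with x ≡ 9 (mod 11): write x = 75 + 630·t and require 75 + 630·t ≡ 9 (mod 11), i.e. 630·t ≡ 9 − 75 ≡ 0 (mod 11). Since 630^(−1) ≡ 4 (mod 11) (630 ≡ 3 (mod 11)), t ≡ 4·0 ≡ 0 (mod 11). So x ≡ 75 + 630·0 = 75 (mod 6930).
Unique solution in [0, 6930): x = 75.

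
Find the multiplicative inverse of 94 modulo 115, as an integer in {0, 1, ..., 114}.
94^(−1) ≡ 104 (mod 115)

Apply the extended Euclidean algorithm to (115, 94), tracking rows (r, s, t) with s·115 + t·94 = r. Each division r_prev = q·r_cur + r_new produces the new row as (previous row) − q·(current row):
  row A: (115, 1, 0)   [1·115 + 0·94 = 115]
  row B: (94, 0, 1)   [0·115 + 1·94 = 94]
  115 = 1·94 + 21   → row C = row A − 1·row B = (21, 1, −1)   [check: 1·115 − 1·94 = 21]
  94 = 4·21 + 10   → row D = row B − 4·row C = (10, −4, 5)   [check: −4·115 + 5·94 = 10]
  21 = 2·10 + 1   → row E = row C − 2·row D = (1, 9, −11)   [check: 9·115 − 11·94 = 1]
  10 = 10·1 + 0   → remainder 0, stop. gcd = 1 (last nonzero row E).
The gcd is 1, so 94 is invertible mod 115. The last nonzero row gives 9·115 − 11·94 = 1, so t = −11. So 94^(−1) ≡ −11 ≡ 104 (mod 115). Verify: 94 · 104 = 9776 ≡ 1 (mod 115). ✓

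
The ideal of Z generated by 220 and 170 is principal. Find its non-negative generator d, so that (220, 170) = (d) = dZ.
In the PID Z, (a, b) is generated by gcd(a, b). Compute gcd(220, 170) with the extended Euclidean algorithm, tracking rows (r, s, t) with s·220 + t·170 = r:
  row A: (220, 1, 0)   [1·220 + 0·170 = 220]
  row B: (170, 0, 1)   [0·220 + 1·170 = 170]
  220 = 1·170 + 50   → row C = row A − 1·row B = (50, 1, −1)   [check: 1·220 − 1·170 = 50]
  170 = 3·50 + 20   → row D = row B − 3·row C = (20, −3, 4)   [check: −3·220 + 4·170 = 20]
  50 = 2·20 + 10   → row E = row C − 2·row D = (10, 7, −9)   [check: 7·220 − 9·170 = 10]
  20 = 2·10 + 0   → remainder 0, stop. gcd = 10 (last nonzero row E).
So gcd(220, 170) = 10, with Bézout identity 7·220 − 9·170 = 10. Containment (⊇): the Bézout identity exhibits 10 as an element of (220, 170), giving (10) ⊆ (220, 170). Containment (⊆): since 10 | 220 and 10 | 170 (220 = 10·22, 170 = 10·17), every Z-linear combination of 220 and 170 is divisible by 10, so (220, 170) ⊆ (10). Therefore (220, 170) = (10), d = 10.

Final answer: (220, 170) = (10); d = 10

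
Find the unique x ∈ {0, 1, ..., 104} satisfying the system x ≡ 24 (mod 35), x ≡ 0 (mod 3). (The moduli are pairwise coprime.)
x ≡ 24 (mod 105); the representative in [0, 105) is 24

The moduli 35, 3 are pairwise coprime, so by the CRT there is a unique solution mod 35·3 = 105.
Solve by successive substitution. Start with x ≡ 24 (mod 35).
  Combine with x ≡ 0 (mod 3): write x = 24 + 35·t and require 24 + 35·t ≡ 0 (mod 3), i.e. 35·t ≡ 0 − 24 ≡ 0 (mod 3). Since 35^(−1) ≡ 2 (mod 3) (35 ≡ 2 (mod 3)), t ≡ 2·0 ≡ 0 (mod 3). So x ≡ 24 + 35·0 = 24 (mod 105).
Unique solution in [0, 105): x = 24.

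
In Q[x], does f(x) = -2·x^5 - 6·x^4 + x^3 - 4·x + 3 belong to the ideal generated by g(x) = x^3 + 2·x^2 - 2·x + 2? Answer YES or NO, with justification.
NO

In Q[x] the ideal (g) consists of all multiples of g, so f ∈ (g) iff g | f, i.e. iff the remainder of f on division by g is 0. Divide f by g (g is monic, so eliminate the leading term of the running remainder at each step):
  leading term -2·x^5: subtract (-2·x^2)·g(x) = -2·x^5 - 4·x^4 + 4·x^3 - 4·x^2, leaving -2·x^4 - 3·x^3 + 4·x^2 - 4·x + 3
  leading term -2·x^4: subtract (-2·x)·g(x) = -2·x^4 - 4·x^3 + 4·x^2 - 4·x, leaving x^3 + 3
  leading term x^3: subtract (1)·g(x) = x^3 + 2·x^2 - 2·x + 2, leaving -2·x^2 + 2·x + 1
The remainder r(x) = -2·x^2 + 2·x + 1 ≠ 0 (and deg r < deg g), so g ∤ f, i.e. f ∉ (g).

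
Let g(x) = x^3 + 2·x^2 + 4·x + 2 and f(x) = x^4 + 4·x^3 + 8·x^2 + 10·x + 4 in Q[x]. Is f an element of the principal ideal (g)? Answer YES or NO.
In Q[x] the ideal (g) consists of all multiples of g, so f ∈ (g) iff g | f, i.e. iff the remainder of f on division by g is 0. Divide f by g (g is monic, so eliminate the leading term of the running remainder at each step):
  leading term x^4: subtract (x)·g(x) = x^4 + 2·x^3 + 4·x^2 + 2·x, leaving 2·x^3 + 4·x^2 + 8·x + 4
  leading term 2·x^3: subtract (2)·g(x) = 2·x^3 + 4·x^2 + 8·x + 4, leaving 0
The remainder is 0, so f(x) = g(x) · h(x) with h(x) = x + 2. Hence g | f, i.e. f ∈ (g).

Final answer: YES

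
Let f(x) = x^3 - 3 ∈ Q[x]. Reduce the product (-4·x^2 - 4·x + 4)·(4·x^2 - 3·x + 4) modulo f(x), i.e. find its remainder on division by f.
First multiply in Q[x] without reducing: a · b = -16·x^4 - 4·x^3 + 12·x^2 - 28·x + 16. Now divide by f(x) = x^3 - 3, eliminating the leading term at each step:
  leading term -16·x^4: subtract (-16·x)·f(x) = -16·x^4 + 48·x, leaving -4·x^3 + 12·x^2 - 76·x + 16
  leading term -4·x^3: subtract (-4)·f(x) = 12 - 4·x^3, leaving 12·x^2 - 76·x + 4
The degree is now < 3, so this is the remainder. Hence a · b ≡ 12·x^2 - 76·x + 4 in Q[x]/(f).

Final answer: a · b ≡ 12·x^2 - 76·x + 4 (mod f(x))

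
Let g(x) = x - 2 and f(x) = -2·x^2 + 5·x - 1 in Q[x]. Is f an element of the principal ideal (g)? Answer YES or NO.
NO

In Q[x] the ideal (g) consists of all multiples of g, so f ∈ (g) iff g | f, i.e. iff the remainder of f on division by g is 0. Divide f by g (g is monic, so eliminate the leading term of the running remainder at each step):
  leading term -2·x^2: subtract (-2·x)·g(x) = -2·x^2 + 4·x, leaving x - 1
  leading term x: subtract (1)·g(x) = x - 2, leaving 1
The remainder r(x) = 1 ≠ 0 (and deg r < deg g), so g ∤ f, i.e. f ∉ (g).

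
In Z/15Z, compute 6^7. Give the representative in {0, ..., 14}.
Use repeated squaring. Binary(7) = 111. Walk through the bits of the exponent 7 left-to-right: at each bit after the leading one, square the running value, then multiply by 6 if the bit is 1 (always reducing mod 15):
  bit 1 = 1 (leading): start with 6.
  bit 2 = 1: square 6^2 = 36 ≡ 6; bit is 1, so multiply 6·6 = 36 ≡ 6 (mod 15).
  bit 3 = 1: square 6^2 = 36 ≡ 6; bit is 1, so multiply 6·6 = 36 ≡ 6 (mod 15).
Final value: 6^7 ≡ 6 (mod 15).

Final answer: 6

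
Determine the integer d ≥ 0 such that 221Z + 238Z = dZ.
(221, 238) = (17); d = 17

In the PID Z, (a, b) is generated by gcd(a, b). Compute gcd(238, 221) with the extended Euclidean algorithm, tracking rows (r, s, t) with s·238 + t·221 = r:
  row A: (238, 1, 0)   [1·238 + 0·221 = 238]
  row B: (221, 0, 1)   [0·238 + 1·221 = 221]
  238 = 1·221 + 17   → row C = row A − 1·row B = (17, 1, −1)   [check: 1·238 − 1·221 = 17]
  221 = 13·17 + 0   → remainder 0, stop. gcd = 17 (last nonzero row C).
So gcd(221, 238) = 17, with Bézout identity 1·238 − 1·221 = 17. Containment (⊇): the Bézout identity exhibits 17 as an element of (221, 238), giving (17) ⊆ (221, 238). Containment (⊆): since 17 | 221 and 17 | 238 (221 = 17·13, 238 = 17·14), every Z-linear combination of 221 and 238 is divisible by 17, so (221, 238) ⊆ (17). Therefore (221, 238) = (17), d = 17.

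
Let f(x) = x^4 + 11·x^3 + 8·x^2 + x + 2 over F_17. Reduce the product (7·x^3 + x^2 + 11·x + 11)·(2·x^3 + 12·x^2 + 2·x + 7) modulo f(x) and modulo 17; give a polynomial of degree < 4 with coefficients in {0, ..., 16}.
Multiply as integer polynomials: a · b = 14·x^6 + 86·x^5 + 48·x^4 + 205·x^3 + 161·x^2 + 99·x + 77. Reducing coefficients mod 17: a · b ≡ 14·x^6 + x^5 + 14·x^4 + x^3 + 8·x^2 + 14·x + 9. Now divide by f(x) = x^4 + 11·x^3 + 8·x^2 + x + 2 in F_17[x], eliminating the leading term at each step:
  leading term 14·x^6: subtract (14·x^2)·f(x) = 14·x^6 + x^5 + 10·x^4 + 14·x^3 + 11·x^2, leaving 4·x^4 + 4·x^3 + 14·x^2 + 14·x + 9 (coefficients mod 17)
  leading term 4·x^4: subtract (4)·f(x) = 4·x^4 + 10·x^3 + 15·x^2 + 4·x + 8, leaving 11·x^3 + 16·x^2 + 10·x + 1 (coefficients mod 17)
The degree is now < 4, so this is the remainder. Hence a · b ≡ 11·x^3 + 16·x^2 + 10·x + 1 in F_17[x]/(f).

Final answer: a · b ≡ 11·x^3 + 16·x^2 + 10·x + 1 (mod f(x))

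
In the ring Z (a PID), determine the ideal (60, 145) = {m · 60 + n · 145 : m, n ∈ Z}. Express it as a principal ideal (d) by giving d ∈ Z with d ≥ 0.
In the PID Z, (a, b) is generated by gcd(a, b). Compute gcd(145, 60) with the extended Euclidean algorithm, tracking rows (r, s, t) with s·145 + t·60 = r:
  row A: (145, 1, 0)   [1·145 + 0·60 = 145]
  row B: (60, 0, 1)   [0·145 + 1·60 = 60]
  145 = 2·60 + 25   → row C = row A − 2·row B = (25, 1, −2)   [check: 1·145 − 2·60 = 25]
  60 = 2·25 + 10   → row D = row B − 2·row C = (10, −2, 5)   [check: −2·145 + 5·60 = 10]
  25 = 2·10 + 5   → row E = row C − 2·row D = (5, 5, −12)   [check: 5·145 − 12·60 = 5]
  10 = 2·5 + 0   → remainder 0, stop. gcd = 5 (last nonzero row E).
So gcd(60, 145) = 5, with Bézout identity 5·145 − 12·60 = 5. Containment (⊇): the Bézout identity exhibits 5 as an element of (60, 145), giving (5) ⊆ (60, 145). Containment (⊆): since 5 | 60 and 5 | 145 (60 = 5·12, 145 = 5·29), every Z-linear combination of 60 and 145 is divisible by 5, so (60, 145) ⊆ (5). Therefore (60, 145) = (5), d = 5.

Final answer: (60, 145) = (5); d = 5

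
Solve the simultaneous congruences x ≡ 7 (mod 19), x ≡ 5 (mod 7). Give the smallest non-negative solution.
The moduli 19, 7 are pairwise coprime, so by the CRT there is a unique solution mod 19·7 = 133.
Solve by successive substitution. Start with x ≡ 7 (mod 19).
  Combine with x ≡ 5 (mod 7): write x = 7 + 19·t and require 7 + 19·t ≡ 5 (mod 7), i.e. 19·t ≡ 5 − 7 ≡ 5 (mod 7). Since 19^(−1) ≡ 3 (mod 7) (19 ≡ 5 (mod 7)), t ≡ 3·5 ≡ 1 (mod 7). So x ≡ 7 + 19·1 = 26 (mod 133).
Unique solution in [0, 133): x = 26.

Final answer: x ≡ 26 (mod 133); the representative in [0, 133) is 26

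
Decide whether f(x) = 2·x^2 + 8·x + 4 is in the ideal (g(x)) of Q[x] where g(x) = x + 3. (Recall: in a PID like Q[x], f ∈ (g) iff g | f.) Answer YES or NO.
In Q[x] the ideal (g) consists of all multiples of g, so f ∈ (g) iff g | f, i.e. iff the remainder of f on division by g is 0. Divide f by g (g is monic, so eliminate the leading term of the running remainder at each step):
  leading term 2·x^2: subtract (2·x)·g(x) = 2·x^2 + 6·x, leaving 2·x + 4
  leading term 2·x: subtract (2)·g(x) = 2·x + 6, leaving -2
The remainder r(x) = -2 ≠ 0 (and deg r < deg g), so g ∤ f, i.e. f ∉ (g).

Final answer: NO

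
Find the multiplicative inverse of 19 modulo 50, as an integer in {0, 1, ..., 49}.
19^(−1) ≡ 29 (mod 50)

Apply the extended Euclidean algorithm to (50, 19), tracking rows (r, s, t) with s·50 + t·19 = r. Each division r_prev = q·r_cur + r_new produces the new row as (previous row) − q·(current row):
  row A: (50, 1, 0)   [1·50 + 0·19 = 50]
  row B: (19, 0, 1)   [0·50 + 1·19 = 19]
  50 = 2·19 + 12   → row C = row A − 2·row B = (12, 1, −2)   [check: 1·50 − 2·19 = 12]
  19 = 1·12 + 7   → row D = row B − 1·row C = (7, −1, 3)   [check: −1·50 + 3·19 = 7]
  12 = 1·7 + 5   → row E = row C − 1·row D = (5, 2, −5)   [check: 2·50 − 5·19 = 5]
  7 = 1·5 + 2   → row F = row D − 1·row E = (2, −3, 8)   [check: −3·50 + 8·19 = 2]
  5 = 2·2 + 1   → row G = row E − 2·row F = (1, 8, −21)   [check: 8·50 − 21·19 = 1]
  2 = 2·1 + 0   → remainder 0, stop. gcd = 1 (last nonzero row G).
The gcd is 1, so 19 is invertible mod 50. The last nonzero row gives 8·50 − 21·19 = 1, so t = −21. So 19^(−1) ≡ −21 ≡ 29 (mod 50). Verify: 19 · 29 = 551 ≡ 1 (mod 50). ✓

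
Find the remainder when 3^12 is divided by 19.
Use repeated squaring. Binary(12) = 1100. Walk through the bits of the exponent 12 left-to-right: at each bit after the leading one, square the running value, then multiply by 3 if the bit is 1 (always reducing mod 19):
  bit 1 = 1 (leading): start with 3.
  bit 2 = 1: square 3^2 = 9; bit is 1, so multiply 9·3 = 27 ≡ 8 (mod 19).
  bit 3 = 0: square 8^2 = 64 ≡ 7 (mod 19).
  bit 4 = 0: square 7^2 = 49 ≡ 11 (mod 19).
Final value: 3^12 ≡ 11 (mod 19).

Final answer: 11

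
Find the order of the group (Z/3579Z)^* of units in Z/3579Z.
|(Z/3579Z)^*| = 2384

(Z/3579Z)^* consists of the classes a with gcd(a, 3579) = 1, so its order is φ(3579). φ is multiplicative, with φ(p^e) = p^e − p^(e−1). Factorise 3579 = 3 · 1193. Then
  φ(3579) = (3 − 1) · (1193 − 1) = 2 · 1192 = 2384.
Thus |(Z/3579Z)^*| = 2384.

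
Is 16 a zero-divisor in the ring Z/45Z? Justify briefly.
NO

gcd(16, 45) = 1, so 16 is a unit in Z/45Z (it has a multiplicative inverse). A unit cannot be a zero-divisor: if 16·b ≡ 0 then multiplying both sides by 16^(−1) gives b ≡ 0. So 16 is not a zero-divisor.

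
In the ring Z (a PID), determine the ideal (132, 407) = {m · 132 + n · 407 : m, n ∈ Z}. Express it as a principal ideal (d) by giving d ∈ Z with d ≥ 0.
(132, 407) = (11); d = 11

In the PID Z, (a, b) is generated by gcd(a, b). Compute gcd(407, 132) with the extended Euclidean algorithm, tracking rows (r, s, t) with s·407 + t·132 = r:
  row A: (407, 1, 0)   [1·407 + 0·132 = 407]
  row B: (132, 0, 1)   [0·407 + 1·132 = 132]
  407 = 3·132 + 11   → row C = row A − 3·row B = (11, 1, −3)   [check: 1·407 − 3·132 = 11]
  132 = 12·11 + 0   → remainder 0, stop. gcd = 11 (last nonzero row C).
So gcd(132, 407) = 11, with Bézout identity 1·407 − 3·132 = 11. Containment (⊇): the Bézout identity exhibits 11 as an element of (132, 407), giving (11) ⊆ (132, 407). Containment (⊆): since 11 | 132 and 11 | 407 (132 = 11·12, 407 = 11·37), every Z-linear combination of 132 and 407 is divisible by 11, so (132, 407) ⊆ (11). Therefore (132, 407) = (11), d = 11.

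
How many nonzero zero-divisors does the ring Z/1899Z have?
In Z/1899Z each nonzero element is either a unit (gcd with 1899 is 1) or a zero-divisor (gcd > 1). The number of units is φ(1899): factorise 1899 = 3^2 · 211, so φ(1899) = (3^2 − 3^1) · (211 − 1) = 6 · 210 = 1260. The nonzero elements number 1899 − 1 = 1898. Hence the nonzero zero-divisors number 1898 − 1260 = 638.

Final answer: Z/1899Z has 638 nonzero zero-divisors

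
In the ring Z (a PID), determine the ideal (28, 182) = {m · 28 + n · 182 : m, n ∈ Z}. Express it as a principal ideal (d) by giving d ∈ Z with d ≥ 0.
(28, 182) = (14); d = 14

In the PID Z, (a, b) is generated by gcd(a, b). Compute gcd(182, 28) with the extended Euclidean algorithm, tracking rows (r, s, t) with s·182 + t·28 = r:
  row A: (182, 1, 0)   [1·182 + 0·28 = 182]
  row B: (28, 0, 1)   [0·182 + 1·28 = 28]
  182 = 6·28 + 14   → row C = row A − 6·row B = (14, 1, −6)   [check: 1·182 − 6·28 = 14]
  28 = 2·14 + 0   → remainder 0, stop. gcd = 14 (last nonzero row C).
So gcd(28, 182) = 14, with Bézout identity 1·182 − 6·28 = 14. Containment (⊇): the Bézout identity exhibits 14 as an element of (28, 182), giving (14) ⊆ (28, 182). Containment (⊆): since 14 | 28 and 14 | 182 (28 = 14·2, 182 = 14·13), every Z-linear combination of 28 and 182 is divisible by 14, so (28, 182) ⊆ (14). Therefore (28, 182) = (14), d = 14.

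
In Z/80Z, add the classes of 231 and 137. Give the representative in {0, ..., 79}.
Reduce the summands first: 231 ≡ 71, 137 ≡ 57 (mod 80), so 231 + 137 ≡ 71 + 57 (mod 80). 71 + 57 = 128; 128 = 1·80 + 48, so (231 + 137) mod 80 = 48.

Final answer: 48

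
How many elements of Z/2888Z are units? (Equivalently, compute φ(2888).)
An element a ∈ Z/2888Z is a unit iff gcd(a, 2888) = 1, so the number of units is φ(2888). φ is multiplicative, with φ(p^e) = p^e − p^(e−1). Factorise 2888 = 2^3 · 19^2. Then
  φ(2888) = (2^3 − 2^2) · (19^2 − 19^1) = 4 · 342 = 1368.

Final answer: Z/2888Z has φ(2888) = 1368 units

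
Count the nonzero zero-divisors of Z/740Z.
In Z/740Z each nonzero element is either a unit (gcd with 740 is 1) or a zero-divisor (gcd > 1). The number of units is φ(740): factorise 740 = 2^2 · 5 · 37, so φ(740) = (2^2 − 2^1) · (5 − 1) · (37 − 1) = 2 · 4 · 36 = 288. The nonzero elements number 740 − 1 = 739. Hence the nonzero zero-divisors number 739 − 288 = 451.

Final answer: Z/740Z has 451 nonzero zero-divisors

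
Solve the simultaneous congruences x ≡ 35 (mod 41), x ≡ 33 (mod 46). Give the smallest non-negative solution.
The moduli 41, 46 are pairwise coprime, so by the CRT there is a unique solution mod 41·46 = 1886.
Solve by successive substitution. Start with x ≡ 35 (mod 41).
  Combine with x ≡ 33 (mod 46): write x = 35 + 41·t and require 35 + 41·t ≡ 33 (mod 46), i.e. 41·t ≡ 33 − 35 ≡ 44 (mod 46). Since 41^(−1) ≡ 9 (mod 46), t ≡ 9·44 ≡ 28 (mod 46). So x ≡ 35 + 41·28 = 1183 (mod 1886).
Unique solution in [0, 1886): x = 1183.

Final answer: x ≡ 1183 (mod 1886); the representative in [0, 1886) is 1183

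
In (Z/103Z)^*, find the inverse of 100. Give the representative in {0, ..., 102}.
100^(−1) ≡ 34 (mod 103)

Apply the extended Euclidean algorithm to (103, 100), tracking rows (r, s, t) with s·103 + t·100 = r. Each division r_prev = q·r_cur + r_new produces the new row as (previous row) − q·(current row):
  row A: (103, 1, 0)   [1·103 + 0·100 = 103]
  row B: (100, 0, 1)   [0·103 + 1·100 = 100]
  103 = 1·100 + 3   → row C = row A − 1·row B = (3, 1, −1)   [check: 1·103 − 1·100 = 3]
  100 = 33·3 + 1   → row D = row B − 33·row C = (1, −33, 34)   [check: −33·103 + 34·100 = 1]
  3 = 3·1 + 0   → remainder 0, stop. gcd = 1 (last nonzero row D).
The gcd is 1, so 100 is invertible mod 103. The last nonzero row gives −33·103 + 34·100 = 1, so t = 34. So 100^(−1) ≡ 34 (mod 103). Verify: 100 · 34 = 3400 ≡ 1 (mod 103). ✓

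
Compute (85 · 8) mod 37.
Reduce the factors first: 85 ≡ 11 (mod 37), so 85 · 8 ≡ 11 · 8 (mod 37). 11 · 8 = 88. Dividing by 37: 88 = 2·37 + 14. So (85 · 8) mod 37 = 14.

Final answer: 14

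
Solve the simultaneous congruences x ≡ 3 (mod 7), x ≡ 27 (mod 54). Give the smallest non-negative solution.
x ≡ 297 (mod 378); the representative in [0, 378) is 297

The moduli 7, 54 are pairwise coprime, so by the CRT there is a unique solution mod 7·54 = 378.
Solve by successive substitution. Start with x ≡ 3 (mod 7).
  Combine with x ≡ 27 (mod 54): write x = 3 + 7·t and require 3 + 7·t ≡ 27 (mod 54), i.e. 7·t ≡ 27 − 3 ≡ 24 (mod 54). Since 7^(−1) ≡ 31 (mod 54), t ≡ 31·24 ≡ 42 (mod 54). So x ≡ 3 + 7·42 = 297 (mod 378).
Unique solution in [0, 378): x = 297.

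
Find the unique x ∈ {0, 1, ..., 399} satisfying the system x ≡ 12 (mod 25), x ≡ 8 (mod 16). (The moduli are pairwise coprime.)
The moduli 25, 16 are pairwise coprime, so by the CRT there is a unique solution mod 25·16 = 400.
Solve by successive substitution. Start with x ≡ 12 (mod 25).
  Combine with x ≡ 8 (mod 16): write x = 12 + 25·t and require 12 + 25·t ≡ 8 (mod 16), i.e. 25·t ≡ 8 − 12 ≡ 12 (mod 16). Since 25^(−1) ≡ 9 (mod 16) (25 ≡ 9 (mod 16)), t ≡ 9·12 ≡ 12 (mod 16). So x ≡ 12 + 25·12 = 312 (mod 400).
Unique solution in [0, 400): x = 312.

Final answer: x ≡ 312 (mod 400); the representative in [0, 400) is 312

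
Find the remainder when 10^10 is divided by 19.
Use repeated squaring. Binary(10) = 1010. Walk through the bits of the exponent 10 left-to-right: at each bit after the leading one, square the running value, then multiply by 10 if the bit is 1 (always reducing mod 19):
  bit 1 = 1 (leading): start with 10.
  bit 2 = 0: square 10^2 = 100 ≡ 5 (mod 19).
  bit 3 = 1: square 5^2 = 25 ≡ 6; bit is 1, so multiply 6·10 = 60 ≡ 3 (mod 19).
  bit 4 = 0: square 3^2 = 9 (mod 19).
Final value: 10^10 ≡ 9 (mod 19).

Final answer: 9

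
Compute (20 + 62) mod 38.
6

Reduce the summands first: 62 ≡ 24 (mod 38), so 20 + 62 ≡ 20 + 24 (mod 38). 20 + 24 = 44; 44 = 1·38 + 6, so (20 + 62) mod 38 = 6.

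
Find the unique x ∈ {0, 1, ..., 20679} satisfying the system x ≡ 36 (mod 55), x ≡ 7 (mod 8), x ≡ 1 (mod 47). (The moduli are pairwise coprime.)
x ≡ 11751 (mod 20680); the representative in [0, 20680) is 11751

The moduli 55, 8, 47 are pairwise coprime, so by the CRT there is a unique solution mod 55·8·47 = 20680.
Solve by successive substitution. Start with x ≡ 36 (mod 55).
  Combine with x ≡ 7 (mod 8): write x = 36 + 55·t and require 36 + 55·t ≡ 7 (mod 8), i.e. 55·t ≡ 7 − 36 ≡ 3 (mod 8). Since 55^(−1) ≡ 7 (mod 8) (55 ≡ 7 (mod 8)), t ≡ 7·3 ≡ 5 (mod 8). So x ≡ 36 + 55·5 = 311 (mod 440).
  Combine with x ≡ 1 (mod 47): write x = 311 + 440·t and require 311 + 440·t ≡ 1 (mod 47), i.e. 440·t ≡ 1 − 311 ≡ 19 (mod 47). Since 440^(−1) ≡ 36 (mod 47) (440 ≡ 17 (mod 47)), t ≡ 36·19 ≡ 26 (mod 47). So x ≡ 311 + 440·26 = 11751 (mod 20680).
Unique solution in [0, 20680): x = 11751.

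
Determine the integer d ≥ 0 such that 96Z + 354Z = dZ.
(96, 354) = (6); d = 6

In the PID Z, (a, b) is generated by gcd(a, b). Compute gcd(354, 96) with the extended Euclidean algorithm, tracking rows (r, s, t) with s·354 + t·96 = r:
  row A: (354, 1, 0)   [1·354 + 0·96 = 354]
  row B: (96, 0, 1)   [0·354 + 1·96 = 96]
  354 = 3·96 + 66   → row C = row A − 3·row B = (66, 1, −3)   [check: 1·354 − 3·96 = 66]
  96 = 1·66 + 30   → row D = row B − 1·row C = (30, −1, 4)   [check: −1·354 + 4·96 = 30]
  66 = 2·30 + 6   → row E = row C − 2·row D = (6, 3, −11)   [check: 3·354 − 11·96 = 6]
  30 = 5·6 + 0   → remainder 0, stop. gcd = 6 (last nonzero row E).
So gcd(96, 354) = 6, with Bézout identity 3·354 − 11·96 = 6. Containment (⊇): the Bézout identity exhibits 6 as an element of (96, 354), giving (6) ⊆ (96, 354). Containment (⊆): since 6 | 96 and 6 | 354 (96 = 6·16, 354 = 6·59), every Z-linear combination of 96 and 354 is divisible by 6, so (96, 354) ⊆ (6). Therefore (96, 354) = (6), d = 6.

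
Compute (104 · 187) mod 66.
Reduce the factors first: 104 ≡ 38, 187 ≡ 55 (mod 66), so 104 · 187 ≡ 38 · 55 (mod 66). 38 · 55 = 2090. Dividing by 66: 2090 = 31·66 + 44. So (104 · 187) mod 66 = 44.

Final answer: 44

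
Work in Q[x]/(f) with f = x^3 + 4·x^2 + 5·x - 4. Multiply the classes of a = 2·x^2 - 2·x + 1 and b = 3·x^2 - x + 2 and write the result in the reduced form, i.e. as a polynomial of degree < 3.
a · b ≡ 107·x^2 + 179·x - 126 (mod f(x))

First multiply in Q[x] without reducing: a · b = 6·x^4 - 8·x^3 + 9·x^2 - 5·x + 2. Now divide by f(x) = x^3 + 4·x^2 + 5·x - 4, eliminating the leading term at each step:
  leading term 6·x^4: subtract (6·x)·f(x) = 6·x^4 + 24·x^3 + 30·x^2 - 24·x, leaving -32·x^3 - 21·x^2 + 19·x + 2
  leading term -32·x^3: subtract (-32)·f(x) = -32·x^3 - 128·x^2 - 160·x + 128, leaving 107·x^2 + 179·x - 126
The degree is now < 3, so this is the remainder. Hence a · b ≡ 107·x^2 + 179·x - 126 in Q[x]/(f).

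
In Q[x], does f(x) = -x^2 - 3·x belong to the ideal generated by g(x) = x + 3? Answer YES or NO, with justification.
In Q[x] the ideal (g) consists of all multiples of g, so f ∈ (g) iff g | f, i.e. iff the remainder of f on division by g is 0. Divide f by g (g is monic, so eliminate the leading term of the running remainder at each step):
  leading term -x^2: subtract (-x)·g(x) = -x^2 - 3·x, leaving 0
The remainder is 0, so f(x) = g(x) · h(x) with h(x) = -x. Hence g | f, i.e. f ∈ (g).

Final answer: YES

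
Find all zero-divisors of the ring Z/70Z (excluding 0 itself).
nonzero zero-divisors of Z/70Z = {2, 4, 5, 6, 7, 8, 10, 12, 14, 15, 16, 18, 20, 21, 22, 24, 25, 26, 28, 30, 32, 34, 35, 36, 38, 40, 42, 44, 45, 46, 48, 49, 50, 52, 54, 55, 56, 58, 60, 62, 63, 64, 65, 66, 68}

An element a ∈ Z/70Z (with a ≠ 0) is a zero-divisor iff gcd(a, 70) > 1 (because a is a unit precisely when gcd(a, n) = 1, and in Z/nZ every nonzero, non-unit element is a zero-divisor). Scan a = 1, ..., 69 and keep those with gcd(a, 70) > 1:
  gcd(2, 70) = 2, gcd(4, 70) = 2, gcd(5, 70) = 5, gcd(6, 70) = 2, gcd(7, 70) = 7, gcd(8, 70) = 2, gcd(10, 70) = 10, gcd(12, 70) = 2, gcd(14, 70) = 14, gcd(15, 70) = 5, gcd(16, 70) = 2, gcd(18, 70) = 2, gcd(20, 70) = 10, gcd(21, 70) = 7, gcd(22, 70) = 2, gcd(24, 70) = 2, gcd(25, 70) = 5, gcd(26, 70) = 2, gcd(28, 70) = 14, gcd(30, 70) = 10, gcd(32, 70) = 2, gcd(34, 70) = 2, gcd(35, 70) = 35, gcd(36, 70) = 2, gcd(38, 70) = 2, gcd(40, 70) = 10, gcd(42, 70) = 14, gcd(44, 70) = 2, gcd(45, 70) = 5, gcd(46, 70) = 2, gcd(48, 70) = 2, gcd(49, 70) = 7, gcd(50, 70) = 10, gcd(52, 70) = 2, gcd(54, 70) = 2, gcd(55, 70) = 5, gcd(56, 70) = 14, gcd(58, 70) = 2, gcd(60, 70) = 10, gcd(62, 70) = 2, gcd(63, 70) = 7, gcd(64, 70) = 2, gcd(65, 70) = 5, gcd(66, 70) = 2, gcd(68, 70) = 2.
All other a ∈ {1, ..., 69} have gcd(a, 70) = 1 and are units. So the nonzero zero-divisors are exactly the 45 values of a appearing in this scan.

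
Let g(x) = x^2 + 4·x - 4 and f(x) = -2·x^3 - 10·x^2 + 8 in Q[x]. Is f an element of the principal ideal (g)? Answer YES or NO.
YES

In Q[x] the ideal (g) consists of all multiples of g, so f ∈ (g) iff g | f, i.e. iff the remainder of f on division by g is 0. Divide f by g (g is monic, so eliminate the leading term of the running remainder at each step):
  leading term -2·x^3: subtract (-2·x)·g(x) = -2·x^3 - 8·x^2 + 8·x, leaving -2·x^2 - 8·x + 8
  leading term -2·x^2: subtract (-2)·g(x) = -2·x^2 - 8·x + 8, leaving 0
The remainder is 0, so f(x) = g(x) · h(x) with h(x) = -2·x - 2. Hence g | f, i.e. f ∈ (g).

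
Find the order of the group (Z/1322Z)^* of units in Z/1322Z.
(Z/1322Z)^* consists of the classes a with gcd(a, 1322) = 1, so its order is φ(1322). φ is multiplicative, with φ(p^e) = p^e − p^(e−1). Factorise 1322 = 2 · 661. Then
  φ(1322) = (2 − 1) · (661 − 1) = 1 · 660 = 660.
Thus |(Z/1322Z)^*| = 660.

Final answer: |(Z/1322Z)^*| = 660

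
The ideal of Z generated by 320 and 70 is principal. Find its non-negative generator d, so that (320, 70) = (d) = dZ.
In the PID Z, (a, b) is generated by gcd(a, b). Compute gcd(320, 70) with the extended Euclidean algorithm, tracking rows (r, s, t) with s·320 + t·70 = r:
  row A: (320, 1, 0)   [1·320 + 0·70 = 320]
  row B: (70, 0, 1)   [0·320 + 1·70 = 70]
  320 = 4·70 + 40   → row C = row A − 4·row B = (40, 1, −4)   [check: 1·320 − 4·70 = 40]
  70 = 1·40 + 30   → row D = row B − 1·row C = (30, −1, 5)   [check: −1·320 + 5·70 = 30]
  40 = 1·30 + 10   → row E = row C − 1·row D = (10, 2, −9)   [check: 2·320 − 9·70 = 10]
  30 = 3·10 + 0   → remainder 0, stop. gcd = 10 (last nonzero row E).
So gcd(320, 70) = 10, with Bézout identity 2·320 − 9·70 = 10. Containment (⊇): the Bézout identity exhibits 10 as an element of (320, 70), giving (10) ⊆ (320, 70). Containment (⊆): since 10 | 320 and 10 | 70 (320 = 10·32, 70 = 10·7), every Z-linear combination of 320 and 70 is divisible by 10, so (320, 70) ⊆ (10). Therefore (320, 70) = (10), d = 10.

Final answer: (320, 70) = (10); d = 10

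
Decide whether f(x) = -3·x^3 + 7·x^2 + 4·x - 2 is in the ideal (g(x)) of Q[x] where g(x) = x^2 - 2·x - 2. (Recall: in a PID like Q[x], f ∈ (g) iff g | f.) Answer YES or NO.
In Q[x] the ideal (g) consists of all multiples of g, so f ∈ (g) iff g | f, i.e. iff the remainder of f on division by g is 0. Divide f by g (g is monic, so eliminate the leading term of the running remainder at each step):
  leading term -3·x^3: subtract (-3·x)·g(x) = -3·x^3 + 6·x^2 + 6·x, leaving x^2 - 2·x - 2
  leading term x^2: subtract (1)·g(x) = x^2 - 2·x - 2, leaving 0
The remainder is 0, so f(x) = g(x) · h(x) with h(x) = 1 - 3·x. Hence g | f, i.e. f ∈ (g).

Final answer: YES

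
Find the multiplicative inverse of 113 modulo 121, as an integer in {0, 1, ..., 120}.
113^(−1) ≡ 15 (mod 121)

Apply the extended Euclidean algorithm to (121, 113), tracking rows (r, s, t) with s·121 + t·113 = r. Each division r_prev = q·r_cur + r_new produces the new row as (previous row) − q·(current row):
  row A: (121, 1, 0)   [1·121 + 0·113 = 121]
  row B: (113, 0, 1)   [0·121 + 1·113 = 113]
  121 = 1·113 + 8   → row C = row A − 1·row B = (8, 1, −1)   [check: 1·121 − 1·113 = 8]
  113 = 14·8 + 1   → row D = row B − 14·row C = (1, −14, 15)   [check: −14·121 + 15·113 = 1]
  8 = 8·1 + 0   → remainder 0, stop. gcd = 1 (last nonzero row D).
The gcd is 1, so 113 is invertible mod 121. The last nonzero row gives −14·121 + 15·113 = 1, so t = 15. So 113^(−1) ≡ 15 (mod 121). Verify: 113 · 15 = 1695 ≡ 1 (mod 121). ✓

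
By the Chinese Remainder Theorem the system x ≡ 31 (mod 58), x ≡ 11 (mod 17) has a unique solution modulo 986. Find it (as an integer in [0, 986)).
x ≡ 147 (mod 986); the representative in [0, 986) is 147

The moduli 58, 17 are pairwise coprime, so by the CRT there is a unique solution mod 58·17 = 986.
Solve by successive substitution. Start with x ≡ 31 (mod 58).
  Combine with x ≡ 11 (mod 17): write x = 31 + 58·t and require 31 + 58·t ≡ 11 (mod 17), i.e. 58·t ≡ 11 − 31 ≡ 14 (mod 17). Since 58^(−1) ≡ 5 (mod 17) (58 ≡ 7 (mod 17)), t ≡ 5·14 ≡ 2 (mod 17). So x ≡ 31 + 58·2 = 147 (mod 986).
Unique solution in [0, 986): x = 147.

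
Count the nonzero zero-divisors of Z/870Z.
In Z/870Z each nonzero element is either a unit (gcd with 870 is 1) or a zero-divisor (gcd > 1). The number of units is φ(870): factorise 870 = 2 · 3 · 5 · 29, so φ(870) = (2 − 1) · (3 − 1) · (5 − 1) · (29 − 1) = 1 · 2 · 4 · 28 = 224. The nonzero elements number 870 − 1 = 869. Hence the nonzero zero-divisors number 869 − 224 = 645.

Final answer: Z/870Z has 645 nonzero zero-divisors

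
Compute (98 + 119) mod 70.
7

Reduce the summands first: 98 ≡ 28, 119 ≡ 49 (mod 70), so 98 + 119 ≡ 28 + 49 (mod 70). 28 + 49 = 77; 77 = 1·70 + 7, so (98 + 119) mod 70 = 7.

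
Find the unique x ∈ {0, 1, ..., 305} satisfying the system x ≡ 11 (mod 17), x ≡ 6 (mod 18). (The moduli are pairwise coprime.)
x ≡ 96 (mod 306); the representative in [0, 306) is 96

The moduli 17, 18 are pairwise coprime, so by the CRT there is a unique solution mod 17·18 = 306.
Solve by successive substitution. Start with x ≡ 11 (mod 17).
  Combine with x ≡ 6 (mod 18): write x = 11 + 17·t and require 11 + 17·t ≡ 6 (mod 18), i.e. 17·t ≡ 6 − 11 ≡ 13 (mod 18). Since 17^(−1) ≡ 17 (mod 18), t ≡ 17·13 ≡ 5 (mod 18). So x ≡ 11 + 17·5 = 96 (mod 306).
Unique solution in [0, 306): x = 96.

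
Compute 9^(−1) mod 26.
9^(−1) ≡ 3 (mod 26)

Apply the extended Euclidean algorithm to (26, 9), tracking rows (r, s, t) with s·26 + t·9 = r. Each division r_prev = q·r_cur + r_new produces the new row as (previous row) − q·(current row):
  row A: (26, 1, 0)   [1·26 + 0·9 = 26]
  row B: (9, 0, 1)   [0·26 + 1·9 = 9]
  26 = 2·9 + 8   → row C = row A − 2·row B = (8, 1, −2)   [check: 1·26 − 2·9 = 8]
  9 = 1·8 + 1   → row D = row B − 1·row C = (1, −1, 3)   [check: −1·26 + 3·9 = 1]
  8 = 8·1 + 0   → remainder 0, stop. gcd = 1 (last nonzero row D).
The gcd is 1, so 9 is invertible mod 26. The last nonzero row gives −1·26 + 3·9 = 1, so t = 3. So 9^(−1) ≡ 3 (mod 26). Verify: 9 · 3 = 27 ≡ 1 (mod 26). ✓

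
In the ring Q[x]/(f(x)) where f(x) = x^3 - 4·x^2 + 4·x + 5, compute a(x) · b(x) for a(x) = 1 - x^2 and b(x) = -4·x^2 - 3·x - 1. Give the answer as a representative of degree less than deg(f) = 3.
First multiply in Q[x] without reducing: a · b = 4·x^4 + 3·x^3 - 3·x^2 - 3·x - 1. Now divide by f(x) = x^3 - 4·x^2 + 4·x + 5, eliminating the leading term at each step:
  leading term 4·x^4: subtract (4·x)·f(x) = 4·x^4 - 16·x^3 + 16·x^2 + 20·x, leaving 19·x^3 - 19·x^2 - 23·x - 1
  leading term 19·x^3: subtract (19)·f(x) = 19·x^3 - 76·x^2 + 76·x + 95, leaving 57·x^2 - 99·x - 96
The degree is now < 3, so this is the remainder. Hence a · b ≡ 57·x^2 - 99·x - 96 in Q[x]/(f).

Final answer: a · b ≡ 57·x^2 - 99·x - 96 (mod f(x))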